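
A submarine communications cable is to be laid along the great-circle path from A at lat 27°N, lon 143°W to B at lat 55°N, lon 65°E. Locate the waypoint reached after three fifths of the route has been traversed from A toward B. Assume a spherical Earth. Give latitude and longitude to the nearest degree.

Write both endpoints as unit vectors p₁, p₂ with components (cos φ cos λ, cos φ sin λ, sin φ).
The central angle between the endpoints is δ = arccos(p₁·p₂) ≈ 1.650 rad (94.6°).
Interpolate at f = 3/5 with slerp weights a = sin((1−f)δ)/sin δ ≈ 0.615, b = sin(fδ)/sin δ ≈ 0.839.
p = a·p₁ + b·p₂ ≈ (-0.234, 0.106, 0.966); φ = arcsin(p_z) ≈ 75.09°, λ = atan2(p_y, p_x) ≈ 155.63°.

≈ lat 75°N, lon 156°E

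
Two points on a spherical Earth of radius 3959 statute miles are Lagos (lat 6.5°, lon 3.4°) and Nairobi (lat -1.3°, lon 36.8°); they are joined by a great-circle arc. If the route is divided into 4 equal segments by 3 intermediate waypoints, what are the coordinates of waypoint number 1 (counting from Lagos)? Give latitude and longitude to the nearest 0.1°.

The haversine formula gives a central angle δ ≈ 0.598 rad (34.2°) between the endpoints.
Interpolate at f = 1/4 with slerp weights a = sin((1−f)δ)/sin δ ≈ 0.770, b = sin(fδ)/sin δ ≈ 0.265.
p = a·p₁ + b·p₂ ≈ (0.976, 0.204, 0.081); φ = arcsin(p_z) ≈ 4.66°, λ = atan2(p_y, p_x) ≈ 11.80°.

≈ lat 4.7°, lon 11.8°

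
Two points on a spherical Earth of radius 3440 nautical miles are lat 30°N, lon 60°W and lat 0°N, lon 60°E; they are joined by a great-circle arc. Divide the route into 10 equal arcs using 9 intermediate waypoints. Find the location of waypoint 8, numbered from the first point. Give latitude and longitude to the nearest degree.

The haversine formula gives a central angle δ ≈ 2.019 rad (115.7°) between the endpoints.
Interpolate at f = 8/10 with slerp weights a = sin((1−f)δ)/sin δ ≈ 0.436, b = sin(fδ)/sin δ ≈ 1.108.
p = a·p₁ + b·p₂ ≈ (0.743, 0.633, 0.218); φ = arcsin(p_z) ≈ 12.59°, λ = atan2(p_y, p_x) ≈ 40.43°.

≈ lat 13°N, lon 40°E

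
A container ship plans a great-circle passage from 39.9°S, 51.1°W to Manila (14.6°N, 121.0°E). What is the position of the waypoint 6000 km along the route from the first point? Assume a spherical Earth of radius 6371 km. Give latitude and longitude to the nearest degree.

≈ 76°S, 49°E

Convert each endpoint to a unit vector on the sphere (x = cos φ cos λ, y = cos φ sin λ, z = sin φ).
The central angle between the endpoints is δ = arccos(p₁·p₂) ≈ 2.684 rad (153.8°). The total great-circle distance is δ·R ≈ 2.684 × 6371 ≈ 17099 km, so the target fraction is f = 6000/17099 ≈ 0.351.
Interpolate at f ≈ 0.351 with slerp weights a = sin((1−f)δ)/sin δ ≈ 2.230, b = sin(fδ)/sin δ ≈ 1.830.
p = a·p₁ + b·p₂ ≈ (0.162, 0.186, -0.969); φ = arcsin(p_z) ≈ -75.69°, λ = atan2(p_y, p_x) ≈ 48.98°.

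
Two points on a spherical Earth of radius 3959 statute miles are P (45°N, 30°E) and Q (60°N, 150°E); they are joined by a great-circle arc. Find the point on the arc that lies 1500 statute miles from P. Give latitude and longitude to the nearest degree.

≈ (62°N, 53°E)

The haversine formula gives a central angle δ ≈ 1.120 rad (64.2°) between the endpoints. The total great-circle distance is δ·R ≈ 1.120 × 3959 ≈ 4434 mi, so the target fraction is f = 1500/4434 ≈ 0.338.
Interpolate at f ≈ 0.338 with slerp weights a = sin((1−f)δ)/sin δ ≈ 0.750, b = sin(fδ)/sin δ ≈ 0.411.
p = a·p₁ + b·p₂ ≈ (0.281, 0.368, 0.886); φ = arcsin(p_z) ≈ 62.41°, λ = atan2(p_y, p_x) ≈ 52.59°.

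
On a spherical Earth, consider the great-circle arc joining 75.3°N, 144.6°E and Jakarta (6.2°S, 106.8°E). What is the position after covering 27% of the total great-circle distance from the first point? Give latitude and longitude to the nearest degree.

From cos δ = sin φ₁ sin φ₂ + cos φ₁ cos φ₂ cos Δλ, the central angle is δ ≈ 1.476 rad (84.6°).
Interpolate at f = 0.27 with slerp weights a = sin((1−f)δ)/sin δ ≈ 0.885, b = sin(fδ)/sin δ ≈ 0.390.
p = a·p₁ + b·p₂ ≈ (-0.295, 0.501, 0.814); φ = arcsin(p_z) ≈ 54.45°, λ = atan2(p_y, p_x) ≈ 120.49°.

≈ 54°N, 120°E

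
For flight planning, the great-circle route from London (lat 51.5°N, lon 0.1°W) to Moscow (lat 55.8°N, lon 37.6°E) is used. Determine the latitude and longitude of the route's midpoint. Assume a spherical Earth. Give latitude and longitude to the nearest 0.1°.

≈ lat 55.1°N, lon 17.8°E

Convert each endpoint to a unit vector on the sphere (x = cos φ cos λ, y = cos φ sin λ, z = sin φ).
The central angle between the endpoints is δ = arccos(p₁·p₂) ≈ 0.392 rad (22.5°).
Interpolate at f = 1/2 with slerp weights a = sin((1−f)δ)/sin δ ≈ 0.510, b = sin(fδ)/sin δ ≈ 0.510.
p = a·p₁ + b·p₂ ≈ (0.544, 0.174, 0.821); φ = arcsin(p_z) ≈ 55.14°, λ = atan2(p_y, p_x) ≈ 17.75°.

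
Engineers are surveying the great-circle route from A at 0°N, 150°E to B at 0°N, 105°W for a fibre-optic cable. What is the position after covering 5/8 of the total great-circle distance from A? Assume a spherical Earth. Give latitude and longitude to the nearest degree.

≈ 0°N, 144°W

Write both endpoints as unit vectors p₁, p₂ with components (cos φ cos λ, cos φ sin λ, sin φ).
The central angle between the endpoints is δ = arccos(p₁·p₂) ≈ 1.833 rad (105.0°).
Interpolate at f = 5/8 with slerp weights a = sin((1−f)δ)/sin δ ≈ 0.657, b = sin(fδ)/sin δ ≈ 0.943.
p = a·p₁ + b·p₂ ≈ (-0.813, -0.582, 0.000); φ = arcsin(p_z) ≈ 0.00°, λ = atan2(p_y, p_x) ≈ -144.38°.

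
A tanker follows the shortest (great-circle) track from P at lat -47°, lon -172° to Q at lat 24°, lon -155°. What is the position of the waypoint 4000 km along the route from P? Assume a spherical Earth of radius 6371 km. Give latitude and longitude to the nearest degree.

≈ lat -12°, lon -162°

From cos δ = sin φ₁ sin φ₂ + cos φ₁ cos φ₂ cos Δλ, the central angle is δ ≈ 1.268 rad (72.6°). The total great-circle distance is δ·R ≈ 1.268 × 6371 ≈ 8077 km, so the target fraction is f = 4000/8077 ≈ 0.495.
Interpolate at f ≈ 0.495 with slerp weights a = sin((1−f)δ)/sin δ ≈ 0.626, b = sin(fδ)/sin δ ≈ 0.615.
p = a·p₁ + b·p₂ ≈ (-0.932, -0.297, -0.207); φ = arcsin(p_z) ≈ -11.96°, λ = atan2(p_y, p_x) ≈ -162.33°.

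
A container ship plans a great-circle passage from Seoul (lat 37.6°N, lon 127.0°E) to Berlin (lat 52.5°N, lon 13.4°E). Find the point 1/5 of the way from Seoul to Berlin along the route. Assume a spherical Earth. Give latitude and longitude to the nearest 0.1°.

≈ lat 48.8°N, lon 114.1°E

From cos δ = sin φ₁ sin φ₂ + cos φ₁ cos φ₂ cos Δλ, the central angle is δ ≈ 1.276 rad (73.1°).
Interpolate at f = 1/5 with slerp weights a = sin((1−f)δ)/sin δ ≈ 0.891, b = sin(fδ)/sin δ ≈ 0.264.
p = a·p₁ + b·p₂ ≈ (-0.269, 0.601, 0.753); φ = arcsin(p_z) ≈ 48.84°, λ = atan2(p_y, p_x) ≈ 114.08°.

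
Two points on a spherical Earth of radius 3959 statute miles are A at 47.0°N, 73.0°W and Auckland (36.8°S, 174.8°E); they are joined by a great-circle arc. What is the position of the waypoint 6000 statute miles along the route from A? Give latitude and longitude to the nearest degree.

≈ 7°S, 150°W

From cos δ = sin φ₁ sin φ₂ + cos φ₁ cos φ₂ cos Δλ, the central angle is δ ≈ 2.271 rad (130.1°). The total great-circle distance is δ·R ≈ 2.271 × 3959 ≈ 8991 mi, so the target fraction is f = 6000/8991 ≈ 0.667.
Interpolate at f ≈ 0.667 with slerp weights a = sin((1−f)δ)/sin δ ≈ 0.897, b = sin(fδ)/sin δ ≈ 1.306.
p = a·p₁ + b·p₂ ≈ (-0.862, -0.490, -0.126); φ = arcsin(p_z) ≈ -7.26°, λ = atan2(p_y, p_x) ≈ -150.39°.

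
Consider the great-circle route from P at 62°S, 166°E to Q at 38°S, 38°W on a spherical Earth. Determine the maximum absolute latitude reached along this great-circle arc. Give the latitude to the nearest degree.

≈ 81°S

The great circle lies in the plane with unit normal n̂ = (p₁ × p₂)/|p₁ × p₂|.
Here n̂_z ≈ +0.154; the vertex latitude is φ_max = arccos|n̂_z| ≈ 81.2°.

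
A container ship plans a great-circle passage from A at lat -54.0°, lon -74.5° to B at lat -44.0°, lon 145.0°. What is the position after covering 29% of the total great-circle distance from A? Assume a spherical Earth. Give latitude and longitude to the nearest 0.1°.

Write both endpoints as unit vectors p₁, p₂ with components (cos φ cos λ, cos φ sin λ, sin φ).
The central angle between the endpoints is δ = arccos(p₁·p₂) ≈ 1.333 rad (76.4°).
Interpolate at f = 0.29 with slerp weights a = sin((1−f)δ)/sin δ ≈ 0.835, b = sin(fδ)/sin δ ≈ 0.388.
p = a·p₁ + b·p₂ ≈ (-0.097, -0.313, -0.945); φ = arcsin(p_z) ≈ -70.88°, λ = atan2(p_y, p_x) ≈ -107.30°.

≈ lat -70.9°, lon -107.3°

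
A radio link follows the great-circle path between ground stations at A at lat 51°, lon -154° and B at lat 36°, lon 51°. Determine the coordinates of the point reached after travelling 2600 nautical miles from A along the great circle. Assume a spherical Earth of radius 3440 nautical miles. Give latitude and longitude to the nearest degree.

Convert each endpoint to a unit vector on the sphere (x = cos φ cos λ, y = cos φ sin λ, z = sin φ).
The central angle between the endpoints is δ = arccos(p₁·p₂) ≈ 1.575 rad (90.3°). The total great-circle distance is δ·R ≈ 1.575 × 3440 ≈ 5419 nmi, so the target fraction is f = 2600/5419 ≈ 0.480.
Interpolate at f ≈ 0.480 with slerp weights a = sin((1−f)δ)/sin δ ≈ 0.731, b = sin(fδ)/sin δ ≈ 0.686.
p = a·p₁ + b·p₂ ≈ (-0.064, 0.230, 0.971); φ = arcsin(p_z) ≈ 76.21°, λ = atan2(p_y, p_x) ≈ 105.62°.

≈ lat 76°, lon 106°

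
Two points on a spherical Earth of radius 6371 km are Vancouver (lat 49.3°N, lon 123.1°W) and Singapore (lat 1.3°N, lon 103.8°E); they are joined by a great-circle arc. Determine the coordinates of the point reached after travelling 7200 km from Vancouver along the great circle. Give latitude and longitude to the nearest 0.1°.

From cos δ = sin φ₁ sin φ₂ + cos φ₁ cos φ₂ cos Δλ, the central angle is δ ≈ 2.013 rad (115.4°). The total great-circle distance is δ·R ≈ 2.013 × 6371 ≈ 12827 km, so the target fraction is f = 7200/12827 ≈ 0.561.
Interpolate at f ≈ 0.561 with slerp weights a = sin((1−f)δ)/sin δ ≈ 0.855, b = sin(fδ)/sin δ ≈ 1.001.
p = a·p₁ + b·p₂ ≈ (-0.543, 0.505, 0.671); φ = arcsin(p_z) ≈ 42.15°, λ = atan2(p_y, p_x) ≈ 137.11°.

≈ lat 42.1°N, lon 137.1°E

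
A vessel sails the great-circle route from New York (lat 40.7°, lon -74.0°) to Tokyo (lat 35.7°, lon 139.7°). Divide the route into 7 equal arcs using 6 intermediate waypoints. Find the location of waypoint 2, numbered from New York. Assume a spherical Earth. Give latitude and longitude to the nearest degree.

≈ lat 63°, lon -102°

Convert each endpoint to a unit vector on the sphere (x = cos φ cos λ, y = cos φ sin λ, z = sin φ).
The central angle between the endpoints is δ = arccos(p₁·p₂) ≈ 1.703 rad (97.6°).
Interpolate at f = 2/7 with slerp weights a = sin((1−f)δ)/sin δ ≈ 0.946, b = sin(fδ)/sin δ ≈ 0.472.
p = a·p₁ + b·p₂ ≈ (-0.094, -0.442, 0.892); φ = arcsin(p_z) ≈ 63.15°, λ = atan2(p_y, p_x) ≈ -102.07°.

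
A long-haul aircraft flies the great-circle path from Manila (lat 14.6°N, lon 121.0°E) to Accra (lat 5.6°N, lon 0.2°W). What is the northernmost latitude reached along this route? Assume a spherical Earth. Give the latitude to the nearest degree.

≈ 21°N

The great circle lies in the plane with unit normal n̂ = (p₁ × p₂)/|p₁ × p₂|.
Here n̂_z ≈ -0.936; the vertex latitude is φ_max = arccos|n̂_z| ≈ 20.7°.
Check via Clairaut: cos φ_max = |cos φ₁| · sin C = cos(14.6°)·sin(75.2°) ≈ 0.936, again giving ≈ 20.7°.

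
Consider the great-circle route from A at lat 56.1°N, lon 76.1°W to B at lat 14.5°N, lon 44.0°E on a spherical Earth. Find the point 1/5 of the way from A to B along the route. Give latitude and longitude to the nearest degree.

From cos δ = sin φ₁ sin φ₂ + cos φ₁ cos φ₂ cos Δλ, the central angle is δ ≈ 1.634 rad (93.6°).
Interpolate at f = 1/5 with slerp weights a = sin((1−f)δ)/sin δ ≈ 0.967, b = sin(fδ)/sin δ ≈ 0.322.
p = a·p₁ + b·p₂ ≈ (0.354, -0.307, 0.883); φ = arcsin(p_z) ≈ 62.06°, λ = atan2(p_y, p_x) ≈ -41.01°.

≈ lat 62°N, lon 41°W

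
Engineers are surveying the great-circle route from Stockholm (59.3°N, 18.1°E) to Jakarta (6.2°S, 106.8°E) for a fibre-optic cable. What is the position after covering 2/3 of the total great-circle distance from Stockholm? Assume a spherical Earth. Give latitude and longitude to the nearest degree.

≈ 21°N, 90°E

Write both endpoints as unit vectors p₁, p₂ with components (cos φ cos λ, cos φ sin λ, sin φ).
The central angle between the endpoints is δ = arccos(p₁·p₂) ≈ 1.652 rad (94.7°).
Interpolate at f = 2/3 with slerp weights a = sin((1−f)δ)/sin δ ≈ 0.525, b = sin(fδ)/sin δ ≈ 0.895.
p = a·p₁ + b·p₂ ≈ (-0.002, 0.935, 0.355); φ = arcsin(p_z) ≈ 20.78°, λ = atan2(p_y, p_x) ≈ 90.14°.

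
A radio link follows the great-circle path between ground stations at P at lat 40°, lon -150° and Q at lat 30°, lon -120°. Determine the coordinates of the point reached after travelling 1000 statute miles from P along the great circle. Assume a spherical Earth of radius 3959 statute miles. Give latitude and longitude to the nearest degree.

≈ lat 35°, lon -133°

The haversine formula gives a central angle δ ≈ 0.460 rad (26.4°) between the endpoints. The total great-circle distance is δ·R ≈ 0.460 × 3959 ≈ 1822 mi, so the target fraction is f = 1000/1822 ≈ 0.549.
Interpolate at f ≈ 0.549 with slerp weights a = sin((1−f)δ)/sin δ ≈ 0.464, b = sin(fδ)/sin δ ≈ 0.563.
p = a·p₁ + b·p₂ ≈ (-0.552, -0.600, 0.580); φ = arcsin(p_z) ≈ 35.43°, λ = atan2(p_y, p_x) ≈ -132.60°.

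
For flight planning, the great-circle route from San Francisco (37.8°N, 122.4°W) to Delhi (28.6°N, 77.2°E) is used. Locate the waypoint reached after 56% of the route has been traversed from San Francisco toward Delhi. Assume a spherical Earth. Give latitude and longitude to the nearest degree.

≈ (72°N, 120°E)

Convert each endpoint to a unit vector on the sphere (x = cos φ cos λ, y = cos φ sin λ, z = sin φ).
The central angle between the endpoints is δ = arccos(p₁·p₂) ≈ 1.939 rad (111.1°).
Interpolate at f = 0.56 with slerp weights a = sin((1−f)δ)/sin δ ≈ 0.808, b = sin(fδ)/sin δ ≈ 0.948.
p = a·p₁ + b·p₂ ≈ (-0.157, 0.273, 0.949); φ = arcsin(p_z) ≈ 71.62°, λ = atan2(p_y, p_x) ≈ 119.96°.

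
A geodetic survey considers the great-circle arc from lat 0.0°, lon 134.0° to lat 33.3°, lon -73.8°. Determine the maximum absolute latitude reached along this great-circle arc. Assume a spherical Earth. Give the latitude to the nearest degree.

≈ 55°

The great circle lies in the plane with unit normal n̂ = (p₁ × p₂)/|p₁ × p₂|.
Here n̂_z ≈ +0.579; the vertex latitude is φ_max = arccos|n̂_z| ≈ 54.6°.
Check via Clairaut: cos φ_max = |cos φ₁| · sin C = cos(0.0°)·sin(35.4°) ≈ 0.579, again giving ≈ 54.6°.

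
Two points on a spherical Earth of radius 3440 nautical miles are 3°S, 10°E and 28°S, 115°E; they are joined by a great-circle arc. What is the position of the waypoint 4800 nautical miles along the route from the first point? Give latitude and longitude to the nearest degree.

≈ 29°S, 90°E

The haversine formula gives a central angle δ ≈ 1.776 rad (101.7°) between the endpoints. The total great-circle distance is δ·R ≈ 1.776 × 3440 ≈ 6109 nmi, so the target fraction is f = 4800/6109 ≈ 0.786.
Interpolate at f ≈ 0.786 with slerp weights a = sin((1−f)δ)/sin δ ≈ 0.379, b = sin(fδ)/sin δ ≈ 1.006.
p = a·p₁ + b·p₂ ≈ (-0.002, 0.871, -0.492); φ = arcsin(p_z) ≈ -29.47°, λ = atan2(p_y, p_x) ≈ 90.15°.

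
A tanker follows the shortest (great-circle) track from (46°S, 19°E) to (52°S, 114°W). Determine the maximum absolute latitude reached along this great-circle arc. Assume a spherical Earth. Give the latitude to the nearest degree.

The great circle lies in the plane with unit normal n̂ = (p₁ × p₂)/|p₁ × p₂|.
Here n̂_z ≈ -0.325; the vertex latitude is φ_max = arccos|n̂_z| ≈ 71.0°.

≈ 71°S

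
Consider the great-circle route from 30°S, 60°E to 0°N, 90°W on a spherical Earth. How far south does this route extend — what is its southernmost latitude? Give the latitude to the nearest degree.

≈ 49°S

The great circle lies in the plane with unit normal n̂ = (p₁ × p₂)/|p₁ × p₂|.
Here n̂_z ≈ -0.655; the vertex latitude is φ_max = arccos|n̂_z| ≈ 49.1°.
Check via Clairaut: cos φ_max = |cos φ₁| · sin C = cos(30.0°)·sin(130.9°) ≈ 0.655, again giving ≈ 49.1°.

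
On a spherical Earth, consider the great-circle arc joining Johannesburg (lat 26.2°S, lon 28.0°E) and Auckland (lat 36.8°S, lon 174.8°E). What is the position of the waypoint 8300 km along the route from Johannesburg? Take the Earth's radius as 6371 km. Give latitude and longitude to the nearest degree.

≈ lat 62°S, lon 135°E

From cos δ = sin φ₁ sin φ₂ + cos φ₁ cos φ₂ cos Δλ, the central angle is δ ≈ 1.914 rad (109.7°). The total great-circle distance is δ·R ≈ 1.914 × 6371 ≈ 12195 km, so the target fraction is f = 8300/12195 ≈ 0.681.
Interpolate at f ≈ 0.681 with slerp weights a = sin((1−f)δ)/sin δ ≈ 0.610, b = sin(fδ)/sin δ ≈ 1.024.
p = a·p₁ + b·p₂ ≈ (-0.334, 0.331, -0.883); φ = arcsin(p_z) ≈ -61.96°, λ = atan2(p_y, p_x) ≈ 135.22°.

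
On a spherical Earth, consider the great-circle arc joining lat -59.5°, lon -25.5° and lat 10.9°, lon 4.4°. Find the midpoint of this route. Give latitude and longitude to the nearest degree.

Convert each endpoint to a unit vector on the sphere (x = cos φ cos λ, y = cos φ sin λ, z = sin φ).
The central angle between the endpoints is δ = arccos(p₁·p₂) ≈ 1.298 rad (74.4°).
Interpolate at f = 1/2 with slerp weights a = sin((1−f)δ)/sin δ ≈ 0.628, b = sin(fδ)/sin δ ≈ 0.628.
p = a·p₁ + b·p₂ ≈ (0.902, -0.090, -0.422); φ = arcsin(p_z) ≈ -24.97°, λ = atan2(p_y, p_x) ≈ -5.69°.

≈ lat -25°, lon -6°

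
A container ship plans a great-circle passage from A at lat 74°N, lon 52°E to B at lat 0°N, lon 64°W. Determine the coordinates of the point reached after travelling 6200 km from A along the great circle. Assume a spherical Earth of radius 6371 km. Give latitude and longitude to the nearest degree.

The haversine formula gives a central angle δ ≈ 1.692 rad (96.9°) between the endpoints. The total great-circle distance is δ·R ≈ 1.692 × 6371 ≈ 10779 km, so the target fraction is f = 6200/10779 ≈ 0.575.
Interpolate at f ≈ 0.575 with slerp weights a = sin((1−f)δ)/sin δ ≈ 0.663, b = sin(fδ)/sin δ ≈ 0.833.
p = a·p₁ + b·p₂ ≈ (0.478, -0.604, 0.638); φ = arcsin(p_z) ≈ 39.61°, λ = atan2(p_y, p_x) ≈ -51.68°.

≈ lat 40°N, lon 52°W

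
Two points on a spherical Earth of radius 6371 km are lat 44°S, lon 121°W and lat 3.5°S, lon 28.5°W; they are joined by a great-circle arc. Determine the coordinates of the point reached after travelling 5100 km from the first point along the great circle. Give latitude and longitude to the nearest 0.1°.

From cos δ = sin φ₁ sin φ₂ + cos φ₁ cos φ₂ cos Δλ, the central angle is δ ≈ 1.560 rad (89.4°). The total great-circle distance is δ·R ≈ 1.560 × 6371 ≈ 9937 km, so the target fraction is f = 5100/9937 ≈ 0.513.
Interpolate at f ≈ 0.513 with slerp weights a = sin((1−f)δ)/sin δ ≈ 0.688, b = sin(fδ)/sin δ ≈ 0.718.
p = a·p₁ + b·p₂ ≈ (0.375, -0.766, -0.522); φ = arcsin(p_z) ≈ -31.47°, λ = atan2(p_y, p_x) ≈ -63.95°.

≈ lat 31.5°S, lon 64.0°W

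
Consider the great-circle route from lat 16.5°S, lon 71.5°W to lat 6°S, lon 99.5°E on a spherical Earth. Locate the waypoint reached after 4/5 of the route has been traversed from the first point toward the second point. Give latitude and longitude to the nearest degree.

≈ lat 35°S, lon 86°E

Write both endpoints as unit vectors p₁, p₂ with components (cos φ cos λ, cos φ sin λ, sin φ).
The central angle between the endpoints is δ = arccos(p₁·p₂) ≈ 2.719 rad (155.8°).
Interpolate at f = 4/5 with slerp weights a = sin((1−f)δ)/sin δ ≈ 1.262, b = sin(fδ)/sin δ ≈ 2.007.
p = a·p₁ + b·p₂ ≈ (0.055, 0.821, -0.568); φ = arcsin(p_z) ≈ -34.64°, λ = atan2(p_y, p_x) ≈ 86.19°.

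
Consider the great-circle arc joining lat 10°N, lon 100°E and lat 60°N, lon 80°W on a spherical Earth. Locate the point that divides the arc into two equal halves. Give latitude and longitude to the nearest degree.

Write both endpoints as unit vectors p₁, p₂ with components (cos φ cos λ, cos φ sin λ, sin φ).
The central angle between the endpoints is δ = arccos(p₁·p₂) ≈ 1.920 rad (110.0°).
Interpolate at f = 1/2 with slerp weights a = sin((1−f)δ)/sin δ ≈ 0.872, b = sin(fδ)/sin δ ≈ 0.872.
p = a·p₁ + b·p₂ ≈ (-0.073, 0.416, 0.906); φ = arcsin(p_z) ≈ 65.00°, λ = atan2(p_y, p_x) ≈ 100.00°.

≈ lat 65°N, lon 100°E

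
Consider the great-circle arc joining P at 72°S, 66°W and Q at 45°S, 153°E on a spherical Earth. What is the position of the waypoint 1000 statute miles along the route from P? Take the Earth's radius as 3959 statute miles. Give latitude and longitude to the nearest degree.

Convert each endpoint to a unit vector on the sphere (x = cos φ cos λ, y = cos φ sin λ, z = sin φ).
The central angle between the endpoints is δ = arccos(p₁·p₂) ≈ 1.044 rad (59.8°). The total great-circle distance is δ·R ≈ 1.044 × 3959 ≈ 4134 mi, so the target fraction is f = 1000/4134 ≈ 0.242.
Interpolate at f ≈ 0.242 with slerp weights a = sin((1−f)δ)/sin δ ≈ 0.823, b = sin(fδ)/sin δ ≈ 0.289.
p = a·p₁ + b·p₂ ≈ (-0.079, -0.140, -0.987); φ = arcsin(p_z) ≈ -80.78°, λ = atan2(p_y, p_x) ≈ -119.43°.

≈ 81°S, 119°W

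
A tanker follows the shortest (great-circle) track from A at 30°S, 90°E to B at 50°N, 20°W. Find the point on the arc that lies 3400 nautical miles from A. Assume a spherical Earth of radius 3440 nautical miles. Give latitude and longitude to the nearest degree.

≈ 12°N, 51°E

Write both endpoints as unit vectors p₁, p₂ with components (cos φ cos λ, cos φ sin λ, sin φ).
The central angle between the endpoints is δ = arccos(p₁·p₂) ≈ 2.181 rad (125.0°). The total great-circle distance is δ·R ≈ 2.181 × 3440 ≈ 7504 nmi, so the target fraction is f = 3400/7504 ≈ 0.453.
Interpolate at f ≈ 0.453 with slerp weights a = sin((1−f)δ)/sin δ ≈ 1.135, b = sin(fδ)/sin δ ≈ 1.019.
p = a·p₁ + b·p₂ ≈ (0.616, 0.758, 0.214); φ = arcsin(p_z) ≈ 12.33°, λ = atan2(p_y, p_x) ≈ 50.93°.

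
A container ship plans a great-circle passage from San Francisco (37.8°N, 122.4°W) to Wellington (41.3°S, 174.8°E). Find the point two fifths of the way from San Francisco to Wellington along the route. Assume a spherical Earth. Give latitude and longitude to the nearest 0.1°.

≈ 6.2°N, 147.7°W

Convert each endpoint to a unit vector on the sphere (x = cos φ cos λ, y = cos φ sin λ, z = sin φ).
The central angle between the endpoints is δ = arccos(p₁·p₂) ≈ 1.704 rad (97.7°).
Interpolate at f = 2/5 with slerp weights a = sin((1−f)δ)/sin δ ≈ 0.861, b = sin(fδ)/sin δ ≈ 0.636.
p = a·p₁ + b·p₂ ≈ (-0.840, -0.531, 0.108); φ = arcsin(p_z) ≈ 6.21°, λ = atan2(p_y, p_x) ≈ -147.70°.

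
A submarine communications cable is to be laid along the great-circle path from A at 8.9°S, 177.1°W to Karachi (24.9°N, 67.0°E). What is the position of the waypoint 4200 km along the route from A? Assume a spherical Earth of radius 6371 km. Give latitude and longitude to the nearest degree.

≈ 7°N, 148°E

The haversine formula gives a central angle δ ≈ 2.045 rad (117.2°) between the endpoints. The total great-circle distance is δ·R ≈ 2.045 × 6371 ≈ 13028 km, so the target fraction is f = 4200/13028 ≈ 0.322.
Interpolate at f ≈ 0.322 with slerp weights a = sin((1−f)δ)/sin δ ≈ 1.105, b = sin(fδ)/sin δ ≈ 0.688.
p = a·p₁ + b·p₂ ≈ (-0.846, 0.520, 0.119); φ = arcsin(p_z) ≈ 6.83°, λ = atan2(p_y, p_x) ≈ 148.45°.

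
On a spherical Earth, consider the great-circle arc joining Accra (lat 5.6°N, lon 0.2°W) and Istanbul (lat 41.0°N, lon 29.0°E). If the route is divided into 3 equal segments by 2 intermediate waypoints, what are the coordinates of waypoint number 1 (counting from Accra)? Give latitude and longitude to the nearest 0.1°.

The haversine formula gives a central angle δ ≈ 0.767 rad (44.0°) between the endpoints.
Interpolate at f = 1/3 with slerp weights a = sin((1−f)δ)/sin δ ≈ 0.705, b = sin(fδ)/sin δ ≈ 0.364.
p = a·p₁ + b·p₂ ≈ (0.942, 0.131, 0.308); φ = arcsin(p_z) ≈ 17.93°, λ = atan2(p_y, p_x) ≈ 7.91°.

≈ lat 17.9°N, lon 7.9°E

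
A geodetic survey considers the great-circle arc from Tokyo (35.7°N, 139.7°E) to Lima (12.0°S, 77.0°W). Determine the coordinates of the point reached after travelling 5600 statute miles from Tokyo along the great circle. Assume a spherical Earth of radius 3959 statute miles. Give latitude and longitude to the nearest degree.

≈ 26°N, 122°W

Convert each endpoint to a unit vector on the sphere (x = cos φ cos λ, y = cos φ sin λ, z = sin φ).
The central angle between the endpoints is δ = arccos(p₁·p₂) ≈ 2.431 rad (139.3°). The total great-circle distance is δ·R ≈ 2.431 × 3959 ≈ 9626 mi, so the target fraction is f = 5600/9626 ≈ 0.582.
Interpolate at f ≈ 0.582 with slerp weights a = sin((1−f)δ)/sin δ ≈ 1.304, b = sin(fδ)/sin δ ≈ 1.515.
p = a·p₁ + b·p₂ ≈ (-0.474, -0.759, 0.446); φ = arcsin(p_z) ≈ 26.50°, λ = atan2(p_y, p_x) ≈ -122.02°.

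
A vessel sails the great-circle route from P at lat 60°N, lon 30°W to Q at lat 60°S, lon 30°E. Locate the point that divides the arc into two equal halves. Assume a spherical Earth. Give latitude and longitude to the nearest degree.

Write both endpoints as unit vectors p₁, p₂ with components (cos φ cos λ, cos φ sin λ, sin φ).
The central angle between the endpoints is δ = arccos(p₁·p₂) ≈ 2.246 rad (128.7°).
Interpolate at f = 1/2 with slerp weights a = sin((1−f)δ)/sin δ ≈ 1.155, b = sin(fδ)/sin δ ≈ 1.155.
p = a·p₁ + b·p₂ ≈ (1.000, 0.000, 0.000); φ = arcsin(p_z) ≈ 0.00°, λ = atan2(p_y, p_x) ≈ 0.00°.

≈ lat 0°N, lon 0°E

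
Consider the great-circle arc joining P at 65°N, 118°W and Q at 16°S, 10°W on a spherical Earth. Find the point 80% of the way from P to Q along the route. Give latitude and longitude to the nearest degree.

The haversine formula gives a central angle δ ≈ 1.956 rad (112.0°) between the endpoints.
Interpolate at f = 0.80 with slerp weights a = sin((1−f)δ)/sin δ ≈ 0.411, b = sin(fδ)/sin δ ≈ 1.079.
p = a·p₁ + b·p₂ ≈ (0.940, -0.334, 0.075); φ = arcsin(p_z) ≈ 4.32°, λ = atan2(p_y, p_x) ≈ -19.54°.

≈ 4°N, 20°W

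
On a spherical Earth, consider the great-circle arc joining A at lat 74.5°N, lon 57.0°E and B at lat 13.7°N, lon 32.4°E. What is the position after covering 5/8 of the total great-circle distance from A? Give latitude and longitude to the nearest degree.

≈ lat 37°N, lon 36°E

Write both endpoints as unit vectors p₁, p₂ with components (cos φ cos λ, cos φ sin λ, sin φ).
The central angle between the endpoints is δ = arccos(p₁·p₂) ≈ 1.088 rad (62.3°).
Interpolate at f = 5/8 with slerp weights a = sin((1−f)δ)/sin δ ≈ 0.448, b = sin(fδ)/sin δ ≈ 0.710.
p = a·p₁ + b·p₂ ≈ (0.648, 0.470, 0.600); φ = arcsin(p_z) ≈ 36.86°, λ = atan2(p_y, p_x) ≈ 35.97°.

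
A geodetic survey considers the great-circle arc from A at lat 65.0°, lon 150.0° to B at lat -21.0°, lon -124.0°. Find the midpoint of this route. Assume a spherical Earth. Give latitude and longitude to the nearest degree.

≈ lat 28°, lon -148°

The haversine formula gives a central angle δ ≈ 1.873 rad (107.3°) between the endpoints.
Interpolate at f = 1/2 with slerp weights a = sin((1−f)δ)/sin δ ≈ 0.844, b = sin(fδ)/sin δ ≈ 0.844.
p = a·p₁ + b·p₂ ≈ (-0.749, -0.475, 0.462); φ = arcsin(p_z) ≈ 27.53°, λ = atan2(p_y, p_x) ≈ -147.64°.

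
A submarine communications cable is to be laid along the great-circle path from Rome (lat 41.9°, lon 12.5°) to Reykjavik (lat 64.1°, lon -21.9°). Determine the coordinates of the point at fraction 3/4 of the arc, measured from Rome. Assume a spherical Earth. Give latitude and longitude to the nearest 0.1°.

≈ lat 59.6°, lon -9.4°

From cos δ = sin φ₁ sin φ₂ + cos φ₁ cos φ₂ cos Δλ, the central angle is δ ≈ 0.518 rad (29.7°).
Interpolate at f = 3/4 with slerp weights a = sin((1−f)δ)/sin δ ≈ 0.261, b = sin(fδ)/sin δ ≈ 0.765.
p = a·p₁ + b·p₂ ≈ (0.500, -0.083, 0.862); φ = arcsin(p_z) ≈ 59.58°, λ = atan2(p_y, p_x) ≈ -9.39°.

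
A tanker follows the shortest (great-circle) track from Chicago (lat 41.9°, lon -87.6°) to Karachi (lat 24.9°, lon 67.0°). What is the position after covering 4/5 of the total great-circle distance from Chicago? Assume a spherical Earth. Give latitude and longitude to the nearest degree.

≈ lat 45°, lon 57°

Convert each endpoint to a unit vector on the sphere (x = cos φ cos λ, y = cos φ sin λ, z = sin φ).
The central angle between the endpoints is δ = arccos(p₁·p₂) ≈ 1.906 rad (109.2°).
Interpolate at f = 4/5 with slerp weights a = sin((1−f)δ)/sin δ ≈ 0.394, b = sin(fδ)/sin δ ≈ 1.058.
p = a·p₁ + b·p₂ ≈ (0.387, 0.590, 0.708); φ = arcsin(p_z) ≈ 45.10°, λ = atan2(p_y, p_x) ≈ 56.74°.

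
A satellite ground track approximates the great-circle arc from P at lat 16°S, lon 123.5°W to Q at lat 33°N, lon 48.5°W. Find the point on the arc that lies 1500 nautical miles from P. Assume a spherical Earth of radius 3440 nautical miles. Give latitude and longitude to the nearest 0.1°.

Convert each endpoint to a unit vector on the sphere (x = cos φ cos λ, y = cos φ sin λ, z = sin φ).
The central angle between the endpoints is δ = arccos(p₁·p₂) ≈ 1.512 rad (86.6°). The total great-circle distance is δ·R ≈ 1.512 × 3440 ≈ 5202 nmi, so the target fraction is f = 1500/5202 ≈ 0.288.
Interpolate at f ≈ 0.288 with slerp weights a = sin((1−f)δ)/sin δ ≈ 0.882, b = sin(fδ)/sin δ ≈ 0.423.
p = a·p₁ + b·p₂ ≈ (-0.233, -0.972, -0.013); φ = arcsin(p_z) ≈ -0.72°, λ = atan2(p_y, p_x) ≈ -103.45°.

≈ lat 0.7°S, lon 103.5°W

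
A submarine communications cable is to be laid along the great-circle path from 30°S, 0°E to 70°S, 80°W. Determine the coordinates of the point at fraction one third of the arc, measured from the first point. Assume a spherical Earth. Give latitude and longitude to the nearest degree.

≈ 47°S, 11°W

From cos δ = sin φ₁ sin φ₂ + cos φ₁ cos φ₂ cos Δλ, the central angle is δ ≈ 1.022 rad (58.6°).
Interpolate at f = 1/3 with slerp weights a = sin((1−f)δ)/sin δ ≈ 0.738, b = sin(fδ)/sin δ ≈ 0.392.
p = a·p₁ + b·p₂ ≈ (0.663, -0.132, -0.737); φ = arcsin(p_z) ≈ -47.49°, λ = atan2(p_y, p_x) ≈ -11.26°.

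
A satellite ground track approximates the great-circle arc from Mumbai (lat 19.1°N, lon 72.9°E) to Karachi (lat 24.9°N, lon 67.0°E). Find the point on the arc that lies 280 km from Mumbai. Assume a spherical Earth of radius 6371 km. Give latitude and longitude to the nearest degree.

≈ lat 21°N, lon 71°E

The haversine formula gives a central angle δ ≈ 0.139 rad (8.0°) between the endpoints. The total great-circle distance is δ·R ≈ 0.139 × 6371 ≈ 886 km, so the target fraction is f = 280/886 ≈ 0.316.
Interpolate at f ≈ 0.316 with slerp weights a = sin((1−f)δ)/sin δ ≈ 0.685, b = sin(fδ)/sin δ ≈ 0.317.
p = a·p₁ + b·p₂ ≈ (0.303, 0.883, 0.358); φ = arcsin(p_z) ≈ 20.95°, λ = atan2(p_y, p_x) ≈ 71.09°.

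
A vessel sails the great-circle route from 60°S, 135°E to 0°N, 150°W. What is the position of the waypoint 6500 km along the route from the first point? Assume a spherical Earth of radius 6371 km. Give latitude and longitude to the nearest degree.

≈ 21°S, 162°W

The haversine formula gives a central angle δ ≈ 1.441 rad (82.6°) between the endpoints. The total great-circle distance is δ·R ≈ 1.441 × 6371 ≈ 9181 km, so the target fraction is f = 6500/9181 ≈ 0.708.
Interpolate at f ≈ 0.708 with slerp weights a = sin((1−f)δ)/sin δ ≈ 0.412, b = sin(fδ)/sin δ ≈ 0.859.
p = a·p₁ + b·p₂ ≈ (-0.890, -0.284, -0.357); φ = arcsin(p_z) ≈ -20.90°, λ = atan2(p_y, p_x) ≈ -162.30°.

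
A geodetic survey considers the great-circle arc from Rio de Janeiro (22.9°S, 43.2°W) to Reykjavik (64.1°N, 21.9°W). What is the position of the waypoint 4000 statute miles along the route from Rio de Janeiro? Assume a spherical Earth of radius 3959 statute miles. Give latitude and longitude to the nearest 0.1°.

Convert each endpoint to a unit vector on the sphere (x = cos φ cos λ, y = cos φ sin λ, z = sin φ).
The central angle between the endpoints is δ = arccos(p₁·p₂) ≈ 1.546 rad (88.6°). The total great-circle distance is δ·R ≈ 1.546 × 3959 ≈ 6120 mi, so the target fraction is f = 4000/6120 ≈ 0.654.
Interpolate at f ≈ 0.654 with slerp weights a = sin((1−f)δ)/sin δ ≈ 0.511, b = sin(fδ)/sin δ ≈ 0.847.
p = a·p₁ + b·p₂ ≈ (0.686, -0.460, 0.564); φ = arcsin(p_z) ≈ 34.30°, λ = atan2(p_y, p_x) ≈ -33.83°.

≈ 34.3°N, 33.8°W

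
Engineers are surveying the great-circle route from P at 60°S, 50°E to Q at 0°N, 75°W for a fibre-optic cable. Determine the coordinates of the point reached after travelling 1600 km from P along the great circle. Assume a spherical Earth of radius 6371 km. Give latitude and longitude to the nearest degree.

≈ 65°S, 20°E

Convert each endpoint to a unit vector on the sphere (x = cos φ cos λ, y = cos φ sin λ, z = sin φ).
The central angle between the endpoints is δ = arccos(p₁·p₂) ≈ 1.862 rad (106.7°). The total great-circle distance is δ·R ≈ 1.862 × 6371 ≈ 11861 km, so the target fraction is f = 1600/11861 ≈ 0.135.
Interpolate at f ≈ 0.135 with slerp weights a = sin((1−f)δ)/sin δ ≈ 1.043, b = sin(fδ)/sin δ ≈ 0.259.
p = a·p₁ + b·p₂ ≈ (0.402, 0.149, -0.903); φ = arcsin(p_z) ≈ -64.59°, λ = atan2(p_y, p_x) ≈ 20.31°.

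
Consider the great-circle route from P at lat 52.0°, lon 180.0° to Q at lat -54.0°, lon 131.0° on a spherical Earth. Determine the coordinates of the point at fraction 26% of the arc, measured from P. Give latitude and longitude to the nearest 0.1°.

Write both endpoints as unit vectors p₁, p₂ with components (cos φ cos λ, cos φ sin λ, sin φ).
The central angle between the endpoints is δ = arccos(p₁·p₂) ≈ 1.982 rad (113.6°).
Interpolate at f = 0.26 with slerp weights a = sin((1−f)δ)/sin δ ≈ 1.085, b = sin(fδ)/sin δ ≈ 0.538.
p = a·p₁ + b·p₂ ≈ (-0.876, 0.239, 0.420); φ = arcsin(p_z) ≈ 24.84°, λ = atan2(p_y, p_x) ≈ 164.76°.

≈ lat 24.8°, lon 164.8°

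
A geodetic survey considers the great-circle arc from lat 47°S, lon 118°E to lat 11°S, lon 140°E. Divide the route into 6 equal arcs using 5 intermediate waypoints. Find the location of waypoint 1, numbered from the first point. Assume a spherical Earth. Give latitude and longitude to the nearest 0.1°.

Convert each endpoint to a unit vector on the sphere (x = cos φ cos λ, y = cos φ sin λ, z = sin φ).
The central angle between the endpoints is δ = arccos(p₁·p₂) ≈ 0.707 rad (40.5°).
Interpolate at f = 1/6 with slerp weights a = sin((1−f)δ)/sin δ ≈ 0.855, b = sin(fδ)/sin δ ≈ 0.181.
p = a·p₁ + b·p₂ ≈ (-0.410, 0.629, -0.660); φ = arcsin(p_z) ≈ -41.31°, λ = atan2(p_y, p_x) ≈ 123.08°.

≈ lat 41.3°S, lon 123.1°E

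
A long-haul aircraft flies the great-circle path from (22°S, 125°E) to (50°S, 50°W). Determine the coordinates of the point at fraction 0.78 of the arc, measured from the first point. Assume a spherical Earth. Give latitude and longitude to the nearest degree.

From cos δ = sin φ₁ sin φ₂ + cos φ₁ cos φ₂ cos Δλ, the central angle is δ ≈ 1.883 rad (107.9°).
Interpolate at f = 0.78 with slerp weights a = sin((1−f)δ)/sin δ ≈ 0.423, b = sin(fδ)/sin δ ≈ 1.045.
p = a·p₁ + b·p₂ ≈ (0.207, -0.194, -0.959); φ = arcsin(p_z) ≈ -73.54°, λ = atan2(p_y, p_x) ≈ -43.07°.

≈ (74°S, 43°W)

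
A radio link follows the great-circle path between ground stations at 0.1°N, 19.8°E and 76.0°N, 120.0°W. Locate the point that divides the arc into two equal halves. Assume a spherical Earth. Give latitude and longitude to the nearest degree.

From cos δ = sin φ₁ sin φ₂ + cos φ₁ cos φ₂ cos Δλ, the central angle is δ ≈ 1.755 rad (100.5°).
Interpolate at f = 1/2 with slerp weights a = sin((1−f)δ)/sin δ ≈ 0.782, b = sin(fδ)/sin δ ≈ 0.782.
p = a·p₁ + b·p₂ ≈ (0.641, 0.101, 0.760); φ = arcsin(p_z) ≈ 49.51°, λ = atan2(p_y, p_x) ≈ 8.96°.

≈ 50°N, 9°E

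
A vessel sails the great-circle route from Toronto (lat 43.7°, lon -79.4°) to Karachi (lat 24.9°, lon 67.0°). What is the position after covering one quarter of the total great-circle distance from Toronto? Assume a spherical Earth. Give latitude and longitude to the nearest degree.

≈ lat 63°, lon -49°

Write both endpoints as unit vectors p₁, p₂ with components (cos φ cos λ, cos φ sin λ, sin φ).
The central angle between the endpoints is δ = arccos(p₁·p₂) ≈ 1.829 rad (104.8°).
Interpolate at f = 1/4 with slerp weights a = sin((1−f)δ)/sin δ ≈ 1.014, b = sin(fδ)/sin δ ≈ 0.457.
p = a·p₁ + b·p₂ ≈ (0.297, -0.339, 0.893); φ = arcsin(p_z) ≈ 63.21°, λ = atan2(p_y, p_x) ≈ -48.83°.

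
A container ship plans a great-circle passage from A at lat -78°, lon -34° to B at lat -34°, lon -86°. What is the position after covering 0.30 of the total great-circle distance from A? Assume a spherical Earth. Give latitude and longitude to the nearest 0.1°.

≈ lat -66.8°, lon -67.9°

Write both endpoints as unit vectors p₁, p₂ with components (cos φ cos λ, cos φ sin λ, sin φ).
The central angle between the endpoints is δ = arccos(p₁·p₂) ≈ 0.859 rad (49.2°).
Interpolate at f = 0.30 with slerp weights a = sin((1−f)δ)/sin δ ≈ 0.747, b = sin(fδ)/sin δ ≈ 0.337.
p = a·p₁ + b·p₂ ≈ (0.148, -0.365, -0.919); φ = arcsin(p_z) ≈ -66.79°, λ = atan2(p_y, p_x) ≈ -67.91°.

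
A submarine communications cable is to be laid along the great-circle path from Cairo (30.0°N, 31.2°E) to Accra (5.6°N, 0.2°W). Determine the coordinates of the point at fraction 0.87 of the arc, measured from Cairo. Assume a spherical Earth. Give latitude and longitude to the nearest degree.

≈ 9°N, 3°E

From cos δ = sin φ₁ sin φ₂ + cos φ₁ cos φ₂ cos Δλ, the central angle is δ ≈ 0.669 rad (38.3°).
Interpolate at f = 0.87 with slerp weights a = sin((1−f)δ)/sin δ ≈ 0.140, b = sin(fδ)/sin δ ≈ 0.886.
p = a·p₁ + b·p₂ ≈ (0.986, 0.060, 0.157); φ = arcsin(p_z) ≈ 9.00°, λ = atan2(p_y, p_x) ≈ 3.47°.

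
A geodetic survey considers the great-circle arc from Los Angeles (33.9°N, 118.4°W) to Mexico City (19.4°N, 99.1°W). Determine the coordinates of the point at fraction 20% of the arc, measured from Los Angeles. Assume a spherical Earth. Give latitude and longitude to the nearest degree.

Convert each endpoint to a unit vector on the sphere (x = cos φ cos λ, y = cos φ sin λ, z = sin φ).
The central angle between the endpoints is δ = arccos(p₁·p₂) ≈ 0.392 rad (22.5°).
Interpolate at f = 0.20 with slerp weights a = sin((1−f)δ)/sin δ ≈ 0.807, b = sin(fδ)/sin δ ≈ 0.205.
p = a·p₁ + b·p₂ ≈ (-0.349, -0.780, 0.518); φ = arcsin(p_z) ≈ 31.23°, λ = atan2(p_y, p_x) ≈ -114.11°.

≈ 31°N, 114°W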